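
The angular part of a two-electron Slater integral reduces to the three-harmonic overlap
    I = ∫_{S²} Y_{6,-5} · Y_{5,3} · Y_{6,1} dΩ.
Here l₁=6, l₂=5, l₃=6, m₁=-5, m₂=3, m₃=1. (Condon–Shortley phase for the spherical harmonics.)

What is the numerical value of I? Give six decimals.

0.000000

Σmᵢ = -1 ≠ 0, so the φ-integral vanishes; I = 0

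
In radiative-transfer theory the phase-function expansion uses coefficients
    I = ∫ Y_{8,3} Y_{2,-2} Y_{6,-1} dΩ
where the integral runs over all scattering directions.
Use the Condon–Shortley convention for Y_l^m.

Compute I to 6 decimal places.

Rules hold: Σm=0, L=16 even, 6≤6≤10.
N = 17·5·13 = 1105
Δ = 4!·12!·0!/17! = 1/30940
Racah Σ t=2..2: t=2:+1/2073600 = 1/2073600
⇒ 3j(8 2 6; 0 0 0)² = 28/1105, sgn +1
Racah Σ t=0..0: t=0:+1/14515200 = 1/14515200
⇒ 3j(8 2 6; 3 -2 -1)² = 33/3094, sgn -1
4πI² = N·(3j₀)²·(3jₘ)² = 66/221
I = -1·√(0.298643/4π) = -0.15415972

-0.154160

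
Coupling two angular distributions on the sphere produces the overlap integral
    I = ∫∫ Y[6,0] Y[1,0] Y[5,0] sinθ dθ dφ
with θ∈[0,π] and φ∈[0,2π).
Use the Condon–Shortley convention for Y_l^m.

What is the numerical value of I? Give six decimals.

0.245154

m-sum 0 ✓  L=12 even ✓  5≤5≤7 ✓
Π(2lᵢ+1) = 13×3×11 = 429
triangle coeff Δ(6,1,5) = 1/858
Σ_t [1,1]: t=1:−1/14400 = -1/14400
(3j)²=6/143 [(6 1 5; 0 0 0)], sign=+1
(m-triple is (0,0,0) — same symbol as above.)
⇒ 4πI² = 108/143
I = (+1)√(108/143/(4π)) = 0.24515397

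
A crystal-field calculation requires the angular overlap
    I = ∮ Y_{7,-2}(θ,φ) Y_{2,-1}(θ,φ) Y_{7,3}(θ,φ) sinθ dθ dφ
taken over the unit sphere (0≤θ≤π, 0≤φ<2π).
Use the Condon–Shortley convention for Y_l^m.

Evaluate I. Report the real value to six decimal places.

-0.123591

Checks pass: Σm=0; 16 even; l₃=7∈[5,9].
(2·7+1)(2·2+1)(2·7+1) = 1125
Δ: 2! 12! 2! / 17! → 1/185640
sum: t=0:+1/2419200 t=1:−1/518400 t=2:+1/2419200 = -1/907200
3j²(7 2 7; 0 0 0) = Δ·Π!·Σ² = 56/3315  (sign +1)
sum: t=0:+1/4354560 t=1:−1/1935360 = -1/3483648
3j²(7 2 7; -2 -1 3) = Δ·Π!·Σ² = 125/12376  (sign -1)
combine: 4πI² = 1125·56/3315·125/12376 = 9375/48841
take √, sign -1: I = -0.12359145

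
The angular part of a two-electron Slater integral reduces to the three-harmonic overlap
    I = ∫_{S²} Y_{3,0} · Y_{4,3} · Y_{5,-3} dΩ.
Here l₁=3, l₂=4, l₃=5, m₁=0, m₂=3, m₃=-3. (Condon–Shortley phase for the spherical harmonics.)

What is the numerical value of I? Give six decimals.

Rules hold: Σm=0, L=12 even, 1≤5≤7.
N = 7·9·11 = 693
Δ = 2!·4!·6!/13! = 1/180180
Racah Σ t=0..2: t=0:+1/576 t=1:−1/144 t=2:+1/576 = -1/288
⇒ 3j(3 4 5; 0 0 0)² = 20/1001, sgn +1
Racah Σ t=1..2: t=1:−1/2880 t=2:+1/1440 = 1/2880
⇒ 3j(3 4 5; 0 3 -3)² = 7/715, sgn +1
4πI² = N·(3j₀)²·(3jₘ)² = 252/1859
I = +1·√(0.135557/4π) = 0.10386175

0.103862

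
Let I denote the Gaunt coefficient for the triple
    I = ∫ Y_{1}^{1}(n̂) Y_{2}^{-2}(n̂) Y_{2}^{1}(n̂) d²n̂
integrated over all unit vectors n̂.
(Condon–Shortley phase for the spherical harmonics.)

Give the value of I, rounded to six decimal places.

0.000000

L=5 odd ⇒ parity kills the (l;000) factor ⇒ I = 0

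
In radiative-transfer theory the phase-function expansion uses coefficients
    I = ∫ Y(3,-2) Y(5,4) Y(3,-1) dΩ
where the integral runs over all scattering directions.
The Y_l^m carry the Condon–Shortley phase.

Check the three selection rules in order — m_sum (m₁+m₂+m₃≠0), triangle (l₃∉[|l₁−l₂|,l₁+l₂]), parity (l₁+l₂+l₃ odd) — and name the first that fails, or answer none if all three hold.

m_sum

Σmᵢ = 1  ✗
l₃∈[|l₁−l₂|,l₁+l₂]=[2,8], have l₃=3
Σlᵢ = 11 ⇒ odd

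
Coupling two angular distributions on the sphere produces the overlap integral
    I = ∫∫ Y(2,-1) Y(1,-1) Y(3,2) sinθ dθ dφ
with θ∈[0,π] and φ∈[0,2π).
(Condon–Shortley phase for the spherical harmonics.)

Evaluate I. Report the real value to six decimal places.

0.261169

Rules hold: Σm=0, L=6 even, 1≤3≤3.
N = 5·3·7 = 105
Δ = 0!·4!·2!/7! = 1/105
Racah Σ t=0..0: t=0:+1/4 = 1/4
⇒ 3j(2 1 3; 0 0 0)² = 3/35, sgn -1
Racah Σ t=0..0: t=0:+1/12 = 1/12
⇒ 3j(2 1 3; -1 -1 2)² = 2/21, sgn -1
4πI² = N·(3j₀)²·(3jₘ)² = 6/7
I = +1·√(0.857143/4π) = 0.26116903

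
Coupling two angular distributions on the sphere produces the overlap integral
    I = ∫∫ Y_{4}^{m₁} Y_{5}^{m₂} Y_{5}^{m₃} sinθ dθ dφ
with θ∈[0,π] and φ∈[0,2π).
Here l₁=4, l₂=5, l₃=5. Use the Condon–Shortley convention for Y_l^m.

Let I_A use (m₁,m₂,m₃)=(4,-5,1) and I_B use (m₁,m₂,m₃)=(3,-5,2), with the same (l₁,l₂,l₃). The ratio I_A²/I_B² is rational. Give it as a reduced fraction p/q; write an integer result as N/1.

2/7

Shared (l₁,l₂,l₃)=(4,5,5): N and (l;000)² cancel in I_A²/I_B².
A: Δ = 4!·4!·6!/15! = 1/3153150; Racah Σ t=0..0: t=0:+1/414720 = 1/414720; ⇒ 3j(4 5 5; 4 -5 1)² = 2/429, sgn +1
B: Δ = 4!·4!·6!/15! = 1/3153150; Racah Σ t=0..0: t=0:+1/103680 = 1/103680; ⇒ 3j(4 5 5; 3 -5 2)² = 7/429, sgn -1
I_A²/I_B² = (2/429)/(7/429) = 2/7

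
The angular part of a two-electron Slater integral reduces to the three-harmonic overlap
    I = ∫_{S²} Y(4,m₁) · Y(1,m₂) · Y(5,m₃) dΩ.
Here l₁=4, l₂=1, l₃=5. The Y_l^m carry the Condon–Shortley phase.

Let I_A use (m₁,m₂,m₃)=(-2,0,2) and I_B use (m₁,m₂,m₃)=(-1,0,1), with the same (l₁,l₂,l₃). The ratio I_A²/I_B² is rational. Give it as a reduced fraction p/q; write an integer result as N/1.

7/8

Shared (l₁,l₂,l₃)=(4,1,5): N and (l;000)² cancel in I_A²/I_B².
A: Δ = 0!·8!·2!/11! = 1/495; Racah Σ t=0..0: t=0:+1/1440 = 1/1440; ⇒ 3j(4 1 5; -2 0 2)² = 7/165, sgn -1
B: Δ = 0!·8!·2!/11! = 1/495; Racah Σ t=0..0: t=0:+1/720 = 1/720; ⇒ 3j(4 1 5; -1 0 1)² = 8/165, sgn +1
I_A²/I_B² = (7/165)/(8/165) = 7/8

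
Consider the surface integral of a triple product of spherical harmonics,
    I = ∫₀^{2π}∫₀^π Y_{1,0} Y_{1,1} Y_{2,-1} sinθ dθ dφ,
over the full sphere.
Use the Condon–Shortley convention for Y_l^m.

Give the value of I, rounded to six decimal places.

Rules hold: Σm=0, L=4 even, 0≤2≤2.
N = 3·3·5 = 45
Δ = 0!·2!·2!/5! = 1/30
Racah Σ t=0..0: t=0:+1/1 = 1/1
⇒ 3j(1 1 2; 0 0 0)² = 2/15, sgn +1
Racah Σ t=0..0: t=0:+1/2 = 1/2
⇒ 3j(1 1 2; 0 1 -1)² = 1/10, sgn -1
4πI² = N·(3j₀)²·(3jₘ)² = 3/5
I = -1·√(0.6/4π) = -0.21850969

-0.218510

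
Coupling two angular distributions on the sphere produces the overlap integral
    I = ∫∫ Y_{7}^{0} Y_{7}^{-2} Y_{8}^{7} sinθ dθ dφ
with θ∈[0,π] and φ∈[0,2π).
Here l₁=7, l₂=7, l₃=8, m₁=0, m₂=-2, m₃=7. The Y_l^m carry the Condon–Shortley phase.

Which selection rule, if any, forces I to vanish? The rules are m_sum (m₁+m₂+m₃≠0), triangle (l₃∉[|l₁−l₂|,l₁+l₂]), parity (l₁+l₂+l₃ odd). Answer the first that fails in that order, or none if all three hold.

m_sum

Σmᵢ = 5  ✗
l₃∈[|l₁−l₂|,l₁+l₂]=[0,14], have l₃=8
Σlᵢ = 22 ⇒ even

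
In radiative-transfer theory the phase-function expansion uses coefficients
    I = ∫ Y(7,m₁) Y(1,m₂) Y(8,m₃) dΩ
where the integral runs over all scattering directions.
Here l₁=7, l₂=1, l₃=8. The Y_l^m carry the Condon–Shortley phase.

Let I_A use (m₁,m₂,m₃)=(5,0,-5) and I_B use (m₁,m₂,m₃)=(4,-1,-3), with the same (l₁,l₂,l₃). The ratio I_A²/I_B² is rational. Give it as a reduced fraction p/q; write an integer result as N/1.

39/10

Shared (l₁,l₂,l₃)=(7,1,8): N and (l;000)² cancel in I_A²/I_B².
A: Δ = 0!·14!·2!/17! = 1/2040; Racah Σ t=0..0: t=0:+1/958003200 = 1/958003200; ⇒ 3j(7 1 8; 5 0 -5)² = 13/680, sgn -1
B: Δ = 0!·14!·2!/17! = 1/2040; Racah Σ t=0..0: t=0:+1/479001600 = 1/479001600; ⇒ 3j(7 1 8; 4 -1 -3)² = 1/204, sgn -1
I_A²/I_B² = (13/680)/(1/204) = 39/10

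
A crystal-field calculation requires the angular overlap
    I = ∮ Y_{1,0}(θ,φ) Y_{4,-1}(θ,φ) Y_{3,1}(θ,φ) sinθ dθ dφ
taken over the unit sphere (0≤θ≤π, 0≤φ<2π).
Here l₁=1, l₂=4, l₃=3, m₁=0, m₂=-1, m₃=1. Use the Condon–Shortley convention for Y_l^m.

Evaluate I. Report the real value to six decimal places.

-0.238414

Checks pass: Σm=0; 8 even; l₃=3∈[3,5].
(2·1+1)(2·4+1)(2·3+1) = 189
Δ: 2! 0! 6! / 9! → 1/252
sum: t=1:−1/36 = -1/36
3j²(1 4 3; 0 0 0) = Δ·Π!·Σ² = 4/63  (sign +1)
sum: t=1:−1/48 = -1/48
3j²(1 4 3; 0 -1 1) = Δ·Π!·Σ² = 5/84  (sign -1)
combine: 4πI² = 189·4/63·5/84 = 5/7
take √, sign -1: I = -0.23841361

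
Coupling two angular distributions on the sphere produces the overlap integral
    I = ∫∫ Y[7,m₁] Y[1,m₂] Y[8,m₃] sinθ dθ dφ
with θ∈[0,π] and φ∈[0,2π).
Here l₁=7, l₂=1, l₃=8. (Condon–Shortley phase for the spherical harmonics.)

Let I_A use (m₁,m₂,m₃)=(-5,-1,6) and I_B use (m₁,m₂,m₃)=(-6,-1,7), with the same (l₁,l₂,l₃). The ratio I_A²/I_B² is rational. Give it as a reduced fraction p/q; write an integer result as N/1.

Same 7,1,8: normalisation and zero-m 3j drop out of the ratio.
A: Δ: 0! 14! 2! / 17! → 1/2040; sum: t=0:+1/1916006400 = 1/1916006400; 3j²(7 1 8; -5 -1 6) = Δ·Π!·Σ² = 91/2040  (sign +1)
B: Δ: 0! 14! 2! / 17! → 1/2040; sum: t=0:+1/12454041600 = 1/12454041600; 3j²(7 1 8; -6 -1 7) = Δ·Π!·Σ² = 7/136  (sign -1)
I_A²/I_B² = (91/2040)/(7/136) = 13/15

13/15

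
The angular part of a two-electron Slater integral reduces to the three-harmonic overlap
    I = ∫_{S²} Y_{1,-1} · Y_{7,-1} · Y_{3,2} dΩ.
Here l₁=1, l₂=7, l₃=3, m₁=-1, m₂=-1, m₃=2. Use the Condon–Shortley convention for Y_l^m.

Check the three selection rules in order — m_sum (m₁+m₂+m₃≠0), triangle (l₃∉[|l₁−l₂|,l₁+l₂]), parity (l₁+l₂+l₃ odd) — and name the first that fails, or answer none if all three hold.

azimuthal sum: -1 − 1 + 2 = 0  ✓
6 ≤ 3 ≤ 8 (triangle on l)  ✗
L = 1 + 7 + 3 = 11 (odd)

triangle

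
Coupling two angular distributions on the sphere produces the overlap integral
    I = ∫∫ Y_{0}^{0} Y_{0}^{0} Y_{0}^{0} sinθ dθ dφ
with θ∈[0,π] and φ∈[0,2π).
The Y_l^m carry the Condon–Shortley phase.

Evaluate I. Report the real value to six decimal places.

m-sum 0 ✓  L=0 even ✓  0≤0≤0 ✓
Π(2lᵢ+1) = 1×1×1 = 1
triangle coeff Δ(0,0,0) = 1/1
Σ_t [0,0]: t=0:+1/1 = 1/1
(3j)²=1/1 [(0 0 0; 0 0 0)], sign=+1
(m-triple is (0,0,0) — same symbol as above.)
⇒ 4πI² = 1/1
I = (+1)√(1/1/(4π)) = 0.28209479

0.282095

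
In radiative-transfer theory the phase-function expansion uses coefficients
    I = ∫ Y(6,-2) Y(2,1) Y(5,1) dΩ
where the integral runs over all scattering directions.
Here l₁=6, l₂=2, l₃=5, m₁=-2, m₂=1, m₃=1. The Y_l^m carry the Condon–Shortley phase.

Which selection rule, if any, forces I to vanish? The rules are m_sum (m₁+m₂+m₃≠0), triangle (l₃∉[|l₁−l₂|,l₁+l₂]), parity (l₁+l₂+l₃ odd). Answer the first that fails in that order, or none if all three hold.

Σmᵢ = 0  ✓
l₃∈[|l₁−l₂|,l₁+l₂]=[4,8], have l₃=5  ✓
Σlᵢ = 13 ⇒ odd  ✗

parity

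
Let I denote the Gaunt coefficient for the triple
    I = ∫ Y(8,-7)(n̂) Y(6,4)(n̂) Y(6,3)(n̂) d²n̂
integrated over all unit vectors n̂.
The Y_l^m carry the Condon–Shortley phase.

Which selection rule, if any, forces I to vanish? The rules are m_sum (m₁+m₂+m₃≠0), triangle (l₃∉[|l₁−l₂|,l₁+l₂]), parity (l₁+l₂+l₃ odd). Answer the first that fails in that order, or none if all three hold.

azimuthal sum: -7 + 4 + 3 = 0  ✓
2 ≤ 6 ≤ 14 (triangle on l)  ✓
L = 8 + 6 + 6 = 20 (even)  ✓

none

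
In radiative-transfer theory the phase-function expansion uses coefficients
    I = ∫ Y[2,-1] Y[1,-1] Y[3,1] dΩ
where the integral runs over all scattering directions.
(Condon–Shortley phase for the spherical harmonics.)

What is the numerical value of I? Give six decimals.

-1 − 1 + 1 = -1 ≠ 0: azimuthal integral kills it; I = 0

0.000000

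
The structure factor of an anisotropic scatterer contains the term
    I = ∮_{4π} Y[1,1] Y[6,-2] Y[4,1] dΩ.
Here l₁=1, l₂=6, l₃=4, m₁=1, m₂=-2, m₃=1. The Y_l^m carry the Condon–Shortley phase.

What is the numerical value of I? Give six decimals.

triangle: need 5≤l₃≤7, have 4; I=0

0.000000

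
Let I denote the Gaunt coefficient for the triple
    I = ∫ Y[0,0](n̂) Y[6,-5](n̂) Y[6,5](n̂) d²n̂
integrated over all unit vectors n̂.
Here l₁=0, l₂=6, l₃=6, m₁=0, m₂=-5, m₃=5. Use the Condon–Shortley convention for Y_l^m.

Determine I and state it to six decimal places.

Rules hold: Σm=0, L=12 even, 6≤6≤6.
N = 1·13·13 = 169
Δ = 0!·0!·12!/13! = 1/13
Racah Σ t=0..0: t=0:+1/518400 = 1/518400
⇒ 3j(0 6 6; 0 0 0)² = 1/13, sgn +1
Racah Σ t=0..0: t=0:+1/39916800 = 1/39916800
⇒ 3j(0 6 6; 0 -5 5)² = 1/13, sgn -1
4πI² = N·(3j₀)²·(3jₘ)² = 1/1
I = -1·√(1/4π) = -0.28209479

-0.282095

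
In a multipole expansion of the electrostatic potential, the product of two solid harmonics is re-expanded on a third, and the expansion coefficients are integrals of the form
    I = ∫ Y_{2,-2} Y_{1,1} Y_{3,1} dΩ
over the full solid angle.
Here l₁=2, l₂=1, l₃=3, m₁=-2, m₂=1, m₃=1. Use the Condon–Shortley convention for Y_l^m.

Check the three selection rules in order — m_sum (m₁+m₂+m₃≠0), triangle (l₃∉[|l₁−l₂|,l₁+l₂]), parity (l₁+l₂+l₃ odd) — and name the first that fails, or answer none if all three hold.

none

Σmᵢ = 0  ✓
l₃∈[|l₁−l₂|,l₁+l₂]=[1,3], have l₃=3  ✓
Σlᵢ = 6 ⇒ even  ✓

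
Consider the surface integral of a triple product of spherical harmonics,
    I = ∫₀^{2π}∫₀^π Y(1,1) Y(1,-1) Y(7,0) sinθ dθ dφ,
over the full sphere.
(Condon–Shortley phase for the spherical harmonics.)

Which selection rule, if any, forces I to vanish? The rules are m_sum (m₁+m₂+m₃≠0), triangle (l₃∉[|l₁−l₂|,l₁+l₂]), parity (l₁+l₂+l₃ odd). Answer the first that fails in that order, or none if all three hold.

azimuthal sum: 1 − 1 + 0 = 0  ✓
0 ≤ 7 ≤ 2 (triangle on l)  ✗
L = 1 + 1 + 7 = 9 (odd)

triangle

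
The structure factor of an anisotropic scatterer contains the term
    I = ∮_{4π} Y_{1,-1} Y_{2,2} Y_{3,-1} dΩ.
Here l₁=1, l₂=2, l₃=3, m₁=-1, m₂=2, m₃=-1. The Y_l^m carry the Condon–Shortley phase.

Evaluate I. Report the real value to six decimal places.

-0.082589

m-sum 0 ✓  L=6 even ✓  1≤3≤3 ✓
Π(2lᵢ+1) = 3×5×7 = 105
triangle coeff Δ(1,2,3) = 1/105
Σ_t [0,0]: t=0:+1/4 = 1/4
(3j)²=3/35 [(1 2 3; 0 0 0)], sign=-1
Σ_t [0,0]: t=0:+1/48 = 1/48
(3j)²=1/105 [(1 2 3; -1 2 -1)], sign=+1
⇒ 4πI² = 3/35
I = (-1)√(3/35/(4π)) = -0.08258890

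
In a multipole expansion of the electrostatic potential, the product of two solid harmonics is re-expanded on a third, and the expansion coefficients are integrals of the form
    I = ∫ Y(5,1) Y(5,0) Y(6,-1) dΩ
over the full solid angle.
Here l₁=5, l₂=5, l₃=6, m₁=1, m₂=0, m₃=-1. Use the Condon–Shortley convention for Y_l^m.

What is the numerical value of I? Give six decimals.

Checks pass: Σm=0; 16 even; l₃=6∈[0,10].
(2·5+1)(2·5+1)(2·6+1) = 1573
Δ: 4! 6! 6! / 17! → 1/28588560
sum: t=0:+1/345600 t=1:−1/13824 t=2:+1/5184 t=3:−1/13824 t=4:+1/345600 = 7/129600
3j²(5 5 6; 0 0 0) = Δ·Π!·Σ² = 80/7293  (sign +1)
sum: t=0:+1/138240 t=1:−1/10368 t=2:+1/6912 t=3:−1/34560 t=4:+1/2073600 = 7/259200
3j²(5 5 6; 1 0 -1) = Δ·Π!·Σ² = 28/7293  (sign -1)
combine: 4πI² = 1573·80/7293·28/7293 = 2240/33813
take √, sign -1: I = -0.07260679

-0.072607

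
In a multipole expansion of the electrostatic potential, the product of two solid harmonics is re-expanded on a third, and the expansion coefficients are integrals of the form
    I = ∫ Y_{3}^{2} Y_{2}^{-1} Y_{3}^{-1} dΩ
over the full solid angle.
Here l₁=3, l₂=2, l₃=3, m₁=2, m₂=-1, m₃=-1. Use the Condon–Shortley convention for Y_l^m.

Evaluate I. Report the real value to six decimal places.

Checks pass: Σm=0; 8 even; l₃=3∈[1,5].
(2·3+1)(2·2+1)(2·3+1) = 245
Δ: 2! 4! 2! / 9! → 1/3780
sum: t=0:+1/24 t=1:−1/4 t=2:+1/24 = -1/6
3j²(3 2 3; 0 0 0) = Δ·Π!·Σ² = 4/105  (sign +1)
sum: t=0:+1/12 t=1:−1/48 = 1/16
3j²(3 2 3; 2 -1 -1) = Δ·Π!·Σ² = 1/28  (sign +1)
combine: 4πI² = 245·4/105·1/28 = 1/3
take √, sign +1: I = 0.16286750

0.162868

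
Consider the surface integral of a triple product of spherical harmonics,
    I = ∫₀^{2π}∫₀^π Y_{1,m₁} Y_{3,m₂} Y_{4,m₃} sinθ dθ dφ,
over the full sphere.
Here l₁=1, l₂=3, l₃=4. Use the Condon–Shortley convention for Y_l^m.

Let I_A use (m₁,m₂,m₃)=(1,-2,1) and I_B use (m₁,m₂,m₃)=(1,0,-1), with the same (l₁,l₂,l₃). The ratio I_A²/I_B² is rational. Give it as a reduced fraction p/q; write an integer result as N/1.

3/10

l's match ⇒ only the (l;m) 3-j factors differ between A and B.
A: triangle coeff Δ(1,3,4) = 1/252; Σ_t [0,0]: t=0:+1/240 = 1/240; (3j)²=1/84 [(1 3 4; 1 -2 1)], sign=-1
B: triangle coeff Δ(1,3,4) = 1/252; Σ_t [0,0]: t=0:+1/72 = 1/72; (3j)²=5/126 [(1 3 4; 1 0 -1)], sign=-1
I_A²/I_B² = (1/84)/(5/126) = 3/10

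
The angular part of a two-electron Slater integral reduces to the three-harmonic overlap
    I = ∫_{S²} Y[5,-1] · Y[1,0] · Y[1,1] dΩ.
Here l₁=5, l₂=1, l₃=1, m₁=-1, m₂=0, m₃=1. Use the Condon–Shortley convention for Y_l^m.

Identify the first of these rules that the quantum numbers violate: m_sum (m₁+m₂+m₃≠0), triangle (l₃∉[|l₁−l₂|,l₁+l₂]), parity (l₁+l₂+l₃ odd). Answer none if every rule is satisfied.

Σmᵢ = 0  ✓
l₃∈[|l₁−l₂|,l₁+l₂]=[4,6], have l₃=1  ✗
Σlᵢ = 7 ⇒ odd

triangle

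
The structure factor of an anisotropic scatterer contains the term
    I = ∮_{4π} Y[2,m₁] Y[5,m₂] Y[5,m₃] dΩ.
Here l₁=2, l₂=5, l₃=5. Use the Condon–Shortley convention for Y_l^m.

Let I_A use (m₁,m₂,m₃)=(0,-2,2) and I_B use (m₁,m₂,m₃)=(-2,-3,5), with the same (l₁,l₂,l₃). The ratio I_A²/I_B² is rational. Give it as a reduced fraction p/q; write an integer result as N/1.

6/5

Same 2,5,5: normalisation and zero-m 3j drop out of the ratio.
A: Δ: 2! 2! 8! / 13! → 1/38610; sum: t=0:+1/2880 t=1:−1/1440 t=2:+1/20160 = -1/3360; 3j²(2 5 5; 0 -2 2) = Δ·Π!·Σ² = 6/715  (sign +1)
B: Δ: 2! 2! 8! / 13! → 1/38610; sum: t=2:+1/161280 = 1/161280; 3j²(2 5 5; -2 -3 5) = Δ·Π!·Σ² = 1/143  (sign +1)
I_A²/I_B² = (6/715)/(1/143) = 6/5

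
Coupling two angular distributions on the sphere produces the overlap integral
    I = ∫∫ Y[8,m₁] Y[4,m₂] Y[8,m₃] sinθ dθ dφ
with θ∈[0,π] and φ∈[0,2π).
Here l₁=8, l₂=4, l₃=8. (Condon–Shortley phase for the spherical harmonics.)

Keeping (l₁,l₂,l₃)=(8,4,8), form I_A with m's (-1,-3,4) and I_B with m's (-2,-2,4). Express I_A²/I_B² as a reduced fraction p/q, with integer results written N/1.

125/1

Shared (l₁,l₂,l₃)=(8,4,8): N and (l;000)² cancel in I_A²/I_B².
A: Δ = 4!·12!·4!/21! = 1/185175900; Racah Σ t=0..1: t=0:+1/313528320 t=1:−1/139345920 = -1/250822656; ⇒ 3j(8 4 8; -1 -3 4)² = 1375/151164, sgn -1
B: Δ = 4!·12!·4!/21! = 1/185175900; Racah Σ t=0..2: t=0:+1/696729600 t=1:−1/78382080 t=2:+1/92897280 = -1/1791590400; ⇒ 3j(8 4 8; -2 -2 4)² = 11/151164, sgn -1
I_A²/I_B² = (1375/151164)/(11/151164) = 125/1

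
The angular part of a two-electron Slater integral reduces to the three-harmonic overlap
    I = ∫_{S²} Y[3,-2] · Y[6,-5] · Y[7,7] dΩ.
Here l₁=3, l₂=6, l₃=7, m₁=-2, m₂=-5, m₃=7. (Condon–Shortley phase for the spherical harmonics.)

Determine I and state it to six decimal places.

m-sum 0 ✓  L=16 even ✓  3≤7≤9 ✓
Π(2lᵢ+1) = 7×13×15 = 1365
triangle coeff Δ(3,6,7) = 1/2042040
Σ_t [0,2]: t=0:+1/207360 t=1:−1/57600 t=2:+1/207360 = -1/129600
(3j)²=168/12155 [(3 6 7; 0 0 0)], sign=+1
Σ_t [1,1]: t=1:−1/87091200 = -1/87091200
(3j)²=11/408 [(3 6 7; -2 -5 7)], sign=-1
⇒ 4πI² = 147/289
I = (-1)√(147/289/(4π)) = -0.20118927

-0.201189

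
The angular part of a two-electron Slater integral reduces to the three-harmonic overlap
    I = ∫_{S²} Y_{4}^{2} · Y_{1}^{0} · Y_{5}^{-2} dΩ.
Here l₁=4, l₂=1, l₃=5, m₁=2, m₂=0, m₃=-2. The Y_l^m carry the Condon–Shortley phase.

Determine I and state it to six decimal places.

m-sum 0 ✓  L=10 even ✓  3≤5≤5 ✓
Π(2lᵢ+1) = 9×3×11 = 297
triangle coeff Δ(4,1,5) = 1/495
Σ_t [0,0]: t=0:+1/576 = 1/576
(3j)²=5/99 [(4 1 5; 0 0 0)], sign=-1
Σ_t [0,0]: t=0:+1/1440 = 1/1440
(3j)²=7/165 [(4 1 5; 2 0 -2)], sign=-1
⇒ 4πI² = 7/11
I = (+1)√(7/11/(4π)) = 0.22503380

0.225034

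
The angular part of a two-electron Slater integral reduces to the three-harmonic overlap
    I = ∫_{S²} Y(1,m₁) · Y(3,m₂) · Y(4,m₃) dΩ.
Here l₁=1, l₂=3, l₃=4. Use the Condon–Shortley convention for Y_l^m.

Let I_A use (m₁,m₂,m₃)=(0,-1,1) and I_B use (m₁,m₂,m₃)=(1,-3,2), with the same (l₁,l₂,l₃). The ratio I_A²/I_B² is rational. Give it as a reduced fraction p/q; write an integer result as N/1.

Shared (l₁,l₂,l₃)=(1,3,4): N and (l;000)² cancel in I_A²/I_B².
A: Δ = 0!·2!·6!/9! = 1/252; Racah Σ t=0..0: t=0:+1/48 = 1/48; ⇒ 3j(1 3 4; 0 -1 1)² = 5/84, sgn -1
B: Δ = 0!·2!·6!/9! = 1/252; Racah Σ t=0..0: t=0:+1/1440 = 1/1440; ⇒ 3j(1 3 4; 1 -3 2)² = 1/252, sgn +1
I_A²/I_B² = (5/84)/(1/252) = 15/1

15/1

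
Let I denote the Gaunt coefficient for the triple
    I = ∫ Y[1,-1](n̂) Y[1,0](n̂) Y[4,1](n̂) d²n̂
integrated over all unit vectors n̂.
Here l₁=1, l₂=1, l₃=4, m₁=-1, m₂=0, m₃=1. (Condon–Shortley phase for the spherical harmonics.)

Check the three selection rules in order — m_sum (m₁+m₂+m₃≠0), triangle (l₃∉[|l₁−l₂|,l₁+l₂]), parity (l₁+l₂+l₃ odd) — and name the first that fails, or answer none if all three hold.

triangle

azimuthal sum: -1 + 0 + 1 = 0  ✓
0 ≤ 4 ≤ 2 (triangle on l)  ✗
L = 1 + 1 + 4 = 6 (even)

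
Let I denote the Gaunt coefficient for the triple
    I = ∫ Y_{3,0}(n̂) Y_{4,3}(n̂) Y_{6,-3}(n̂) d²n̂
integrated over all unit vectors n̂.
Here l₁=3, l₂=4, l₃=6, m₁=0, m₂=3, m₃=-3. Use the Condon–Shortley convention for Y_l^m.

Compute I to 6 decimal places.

0.000000

l₁+l₂+l₃=13 is odd: 3j(l;000)=0 ⇒ I=0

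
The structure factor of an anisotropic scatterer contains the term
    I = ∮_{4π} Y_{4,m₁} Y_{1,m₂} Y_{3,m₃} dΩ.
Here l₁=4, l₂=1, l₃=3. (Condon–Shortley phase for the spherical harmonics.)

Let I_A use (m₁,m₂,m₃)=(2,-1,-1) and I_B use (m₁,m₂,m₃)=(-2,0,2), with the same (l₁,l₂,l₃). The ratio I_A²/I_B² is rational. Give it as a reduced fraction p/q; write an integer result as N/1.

Same 4,1,3: normalisation and zero-m 3j drop out of the ratio.
A: Δ: 2! 6! 0! / 9! → 1/252; sum: t=0:+1/96 = 1/96; 3j²(4 1 3; 2 -1 -1) = Δ·Π!·Σ² = 5/84  (sign +1)
B: Δ: 2! 6! 0! / 9! → 1/252; sum: t=1:−1/120 = -1/120; 3j²(4 1 3; -2 0 2) = Δ·Π!·Σ² = 1/21  (sign +1)
I_A²/I_B² = (5/84)/(1/21) = 5/4

5/4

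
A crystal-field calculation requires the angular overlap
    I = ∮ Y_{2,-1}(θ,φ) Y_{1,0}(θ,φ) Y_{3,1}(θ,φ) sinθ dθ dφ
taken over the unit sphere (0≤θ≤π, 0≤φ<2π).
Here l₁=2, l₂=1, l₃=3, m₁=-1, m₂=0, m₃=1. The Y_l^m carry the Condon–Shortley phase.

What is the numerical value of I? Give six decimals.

-0.233597

m-sum 0 ✓  L=6 even ✓  1≤3≤3 ✓
Π(2lᵢ+1) = 5×3×7 = 105
triangle coeff Δ(2,1,3) = 1/105
Σ_t [0,0]: t=0:+1/4 = 1/4
(3j)²=3/35 [(2 1 3; 0 0 0)], sign=-1
Σ_t [0,0]: t=0:+1/6 = 1/6
(3j)²=8/105 [(2 1 3; -1 0 1)], sign=+1
⇒ 4πI² = 24/35
I = (-1)√(24/35/(4π)) = -0.23359668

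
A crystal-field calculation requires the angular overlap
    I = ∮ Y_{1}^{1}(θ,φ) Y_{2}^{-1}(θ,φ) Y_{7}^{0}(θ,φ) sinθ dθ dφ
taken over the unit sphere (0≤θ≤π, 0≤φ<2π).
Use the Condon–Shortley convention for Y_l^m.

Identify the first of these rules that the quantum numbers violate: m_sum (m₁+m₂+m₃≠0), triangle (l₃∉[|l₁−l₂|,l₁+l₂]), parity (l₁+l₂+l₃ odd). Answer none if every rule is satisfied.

triangle

azimuthal sum: 1 − 1 + 0 = 0  ✓
1 ≤ 7 ≤ 3 (triangle on l)  ✗
L = 1 + 2 + 7 = 10 (even)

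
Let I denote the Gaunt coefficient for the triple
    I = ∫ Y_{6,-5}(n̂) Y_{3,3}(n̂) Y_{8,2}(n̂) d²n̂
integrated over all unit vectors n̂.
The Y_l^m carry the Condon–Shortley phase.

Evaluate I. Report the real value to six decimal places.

0.000000

l₁+l₂+l₃=17 is odd: 3j(l;000)=0 ⇒ I=0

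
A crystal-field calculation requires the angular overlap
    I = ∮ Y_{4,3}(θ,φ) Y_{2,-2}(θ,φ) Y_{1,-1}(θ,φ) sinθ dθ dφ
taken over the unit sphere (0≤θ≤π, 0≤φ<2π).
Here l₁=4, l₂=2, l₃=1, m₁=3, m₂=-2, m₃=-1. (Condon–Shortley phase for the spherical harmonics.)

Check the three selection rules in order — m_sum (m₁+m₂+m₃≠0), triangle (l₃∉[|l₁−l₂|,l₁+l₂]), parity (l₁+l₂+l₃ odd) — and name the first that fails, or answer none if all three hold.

triangle

m₁+m₂+m₃ = 3 − 2 − 1 = 0  ✓
triangle: |4−2|=2 ≤ l₃=1 ≤ 4+2=6  ✗
parity: l₁+l₂+l₃ = 7 is odd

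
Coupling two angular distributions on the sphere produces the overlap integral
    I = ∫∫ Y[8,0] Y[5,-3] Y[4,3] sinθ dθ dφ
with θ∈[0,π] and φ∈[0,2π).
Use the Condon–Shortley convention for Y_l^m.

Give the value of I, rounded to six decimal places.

Σlᵢ=17 odd — θ-integrand is odd under cosθ→−cosθ; I=0

0.000000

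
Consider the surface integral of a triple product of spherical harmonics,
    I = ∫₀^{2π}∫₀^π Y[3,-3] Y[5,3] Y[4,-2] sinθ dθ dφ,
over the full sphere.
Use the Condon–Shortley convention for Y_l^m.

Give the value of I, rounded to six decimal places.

Σmᵢ = -2 ≠ 0, so the φ-integral vanishes; I = 0

0.000000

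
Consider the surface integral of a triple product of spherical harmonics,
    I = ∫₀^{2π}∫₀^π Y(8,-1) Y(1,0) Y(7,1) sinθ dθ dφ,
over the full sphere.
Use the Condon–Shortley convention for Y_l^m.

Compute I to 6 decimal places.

Rules hold: Σm=0, L=16 even, 7≤7≤9.
N = 17·3·15 = 765
Δ = 2!·14!·0!/17! = 1/2040
Racah Σ t=1..1: t=1:−1/25401600 = -1/25401600
⇒ 3j(8 1 7; 0 0 0)² = 8/255, sgn +1
Racah Σ t=1..1: t=1:−1/29030400 = -1/29030400
⇒ 3j(8 1 7; -1 0 1)² = 21/680, sgn -1
4πI² = N·(3j₀)²·(3jₘ)² = 63/85
I = -1·√(0.741176/4π) = -0.24285994

-0.242860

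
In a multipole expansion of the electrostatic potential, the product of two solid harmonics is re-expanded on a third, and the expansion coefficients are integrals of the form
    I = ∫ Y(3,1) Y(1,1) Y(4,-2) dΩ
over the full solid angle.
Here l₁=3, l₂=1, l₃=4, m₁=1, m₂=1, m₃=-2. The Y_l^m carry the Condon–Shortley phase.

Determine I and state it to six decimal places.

0.238414

Checks pass: Σm=0; 8 even; l₃=4∈[2,4].
(2·3+1)(2·1+1)(2·4+1) = 189
Δ: 0! 6! 2! / 9! → 1/252
sum: t=0:+1/36 = 1/36
3j²(3 1 4; 0 0 0) = Δ·Π!·Σ² = 4/63  (sign +1)
sum: t=0:+1/96 = 1/96
3j²(3 1 4; 1 1 -2) = Δ·Π!·Σ² = 5/84  (sign +1)
combine: 4πI² = 189·4/63·5/84 = 5/7
take √, sign +1: I = 0.23841361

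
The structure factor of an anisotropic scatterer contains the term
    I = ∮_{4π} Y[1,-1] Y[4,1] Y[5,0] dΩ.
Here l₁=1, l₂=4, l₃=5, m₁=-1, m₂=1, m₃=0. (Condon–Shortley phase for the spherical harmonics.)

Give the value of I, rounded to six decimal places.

Rules hold: Σm=0, L=10 even, 3≤5≤5.
N = 3·9·11 = 297
Δ = 0!·2!·8!/11! = 1/495
Racah Σ t=0..0: t=0:+1/576 = 1/576
⇒ 3j(1 4 5; 0 0 0)² = 5/99, sgn -1
Racah Σ t=0..0: t=0:+1/1440 = 1/1440
⇒ 3j(1 4 5; -1 1 0)² = 2/99, sgn -1
4πI² = N·(3j₀)²·(3jₘ)² = 10/33
I = +1·√(0.30303/4π) = 0.15528807

0.155288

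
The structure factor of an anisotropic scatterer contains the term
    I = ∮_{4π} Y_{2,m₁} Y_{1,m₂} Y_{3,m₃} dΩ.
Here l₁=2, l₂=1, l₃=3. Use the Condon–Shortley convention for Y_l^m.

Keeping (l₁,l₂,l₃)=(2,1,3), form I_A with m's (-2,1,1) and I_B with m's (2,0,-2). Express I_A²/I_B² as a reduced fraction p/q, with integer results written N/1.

l's match ⇒ only the (l;m) 3-j factors differ between A and B.
A: triangle coeff Δ(2,1,3) = 1/105; Σ_t [0,0]: t=0:+1/48 = 1/48; (3j)²=1/105 [(2 1 3; -2 1 1)], sign=+1
B: triangle coeff Δ(2,1,3) = 1/105; Σ_t [0,0]: t=0:+1/24 = 1/24; (3j)²=1/21 [(2 1 3; 2 0 -2)], sign=-1
I_A²/I_B² = (1/105)/(1/21) = 1/5

1/5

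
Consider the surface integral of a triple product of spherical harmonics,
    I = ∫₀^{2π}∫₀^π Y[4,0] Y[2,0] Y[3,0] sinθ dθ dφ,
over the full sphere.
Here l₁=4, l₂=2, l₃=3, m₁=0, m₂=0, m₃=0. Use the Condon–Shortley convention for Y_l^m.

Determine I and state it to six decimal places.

l₁+l₂+l₃=9 is odd: 3j(l;000)=0 ⇒ I=0

0.000000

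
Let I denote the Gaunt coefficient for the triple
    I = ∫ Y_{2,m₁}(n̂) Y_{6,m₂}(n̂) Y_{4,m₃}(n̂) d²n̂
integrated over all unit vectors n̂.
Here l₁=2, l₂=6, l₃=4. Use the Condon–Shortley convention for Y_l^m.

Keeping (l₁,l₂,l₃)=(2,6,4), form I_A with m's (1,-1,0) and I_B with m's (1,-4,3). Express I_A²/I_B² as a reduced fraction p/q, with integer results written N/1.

35/48

Shared (l₁,l₂,l₃)=(2,6,4): N and (l;000)² cancel in I_A²/I_B².
A: Δ = 4!·0!·8!/13! = 1/6435; Racah Σ t=1..1: t=1:−1/3456 = -1/3456; ⇒ 3j(2 6 4; 1 -1 0)² = 35/1287, sgn -1
B: Δ = 4!·0!·8!/13! = 1/6435; Racah Σ t=1..1: t=1:−1/30240 = -1/30240; ⇒ 3j(2 6 4; 1 -4 3)² = 16/429, sgn +1
I_A²/I_B² = (35/1287)/(16/429) = 35/48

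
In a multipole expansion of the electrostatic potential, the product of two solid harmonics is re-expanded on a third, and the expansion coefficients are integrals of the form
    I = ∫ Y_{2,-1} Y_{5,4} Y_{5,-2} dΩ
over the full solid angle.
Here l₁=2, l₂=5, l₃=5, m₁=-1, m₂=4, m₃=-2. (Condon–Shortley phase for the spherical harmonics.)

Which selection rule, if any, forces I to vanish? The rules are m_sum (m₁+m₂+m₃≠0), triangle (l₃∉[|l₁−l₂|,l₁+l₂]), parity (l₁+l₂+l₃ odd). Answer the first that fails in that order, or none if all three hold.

Σmᵢ = 1  ✗
l₃∈[|l₁−l₂|,l₁+l₂]=[3,7], have l₃=5
Σlᵢ = 12 ⇒ even

m_sum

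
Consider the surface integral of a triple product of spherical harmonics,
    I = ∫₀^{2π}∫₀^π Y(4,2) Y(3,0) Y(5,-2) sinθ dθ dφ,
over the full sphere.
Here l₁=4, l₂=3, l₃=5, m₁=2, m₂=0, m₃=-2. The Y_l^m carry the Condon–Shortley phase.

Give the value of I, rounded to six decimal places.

0.022664

m-sum 0 ✓  L=12 even ✓  1≤5≤7 ✓
Π(2lᵢ+1) = 9×7×11 = 693
triangle coeff Δ(4,3,5) = 1/180180
Σ_t [0,2]: t=0:+1/576 t=1:−1/144 t=2:+1/576 = -1/288
(3j)²=20/1001 [(4 3 5; 0 0 0)], sign=+1
Σ_t [0,2]: t=0:+1/576 t=1:−1/480 t=2:+1/8640 = -1/4320
(3j)²=1/2145 [(4 3 5; 2 0 -2)], sign=+1
⇒ 4πI² = 12/1859
I = (+1)√(12/1859/(4π)) = 0.02266449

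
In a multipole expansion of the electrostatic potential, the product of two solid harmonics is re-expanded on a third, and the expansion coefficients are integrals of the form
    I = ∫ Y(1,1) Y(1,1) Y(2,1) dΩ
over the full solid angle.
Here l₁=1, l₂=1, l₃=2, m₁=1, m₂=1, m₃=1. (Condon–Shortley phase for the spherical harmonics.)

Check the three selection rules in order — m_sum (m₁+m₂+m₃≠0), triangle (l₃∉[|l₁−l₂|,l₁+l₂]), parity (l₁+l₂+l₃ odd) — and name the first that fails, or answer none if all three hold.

m_sum

azimuthal sum: 1 + 1 + 1 = 3  ✗
0 ≤ 2 ≤ 2 (triangle on l)
L = 1 + 1 + 2 = 4 (even)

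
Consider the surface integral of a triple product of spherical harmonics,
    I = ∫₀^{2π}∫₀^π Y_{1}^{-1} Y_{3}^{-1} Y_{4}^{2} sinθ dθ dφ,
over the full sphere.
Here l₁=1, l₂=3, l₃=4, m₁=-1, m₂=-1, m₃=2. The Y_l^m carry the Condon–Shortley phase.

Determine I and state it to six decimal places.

0.238414

Checks pass: Σm=0; 8 even; l₃=4∈[2,4].
(2·1+1)(2·3+1)(2·4+1) = 189
Δ: 0! 2! 6! / 9! → 1/252
sum: t=0:+1/36 = 1/36
3j²(1 3 4; 0 0 0) = Δ·Π!·Σ² = 4/63  (sign +1)
sum: t=0:+1/96 = 1/96
3j²(1 3 4; -1 -1 2) = Δ·Π!·Σ² = 5/84  (sign +1)
combine: 4πI² = 189·4/63·5/84 = 5/7
take √, sign +1: I = 0.23841361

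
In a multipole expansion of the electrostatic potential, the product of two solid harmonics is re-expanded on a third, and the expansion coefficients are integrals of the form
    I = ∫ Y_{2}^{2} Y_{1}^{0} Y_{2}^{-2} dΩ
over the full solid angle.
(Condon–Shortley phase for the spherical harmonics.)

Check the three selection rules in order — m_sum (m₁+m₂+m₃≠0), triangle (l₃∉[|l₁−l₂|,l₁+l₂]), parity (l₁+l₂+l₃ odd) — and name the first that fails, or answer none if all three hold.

parity

Σmᵢ = 0  ✓
l₃∈[|l₁−l₂|,l₁+l₂]=[1,3], have l₃=2  ✓
Σlᵢ = 5 ⇒ odd  ✗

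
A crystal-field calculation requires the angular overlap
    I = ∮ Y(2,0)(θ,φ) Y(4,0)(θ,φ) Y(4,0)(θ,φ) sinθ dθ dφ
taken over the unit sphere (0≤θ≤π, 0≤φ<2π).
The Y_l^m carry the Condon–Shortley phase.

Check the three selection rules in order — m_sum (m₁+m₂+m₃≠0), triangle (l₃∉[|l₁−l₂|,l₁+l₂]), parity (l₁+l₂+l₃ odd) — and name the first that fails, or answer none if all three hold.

Σmᵢ = 0  ✓
l₃∈[|l₁−l₂|,l₁+l₂]=[2,6], have l₃=4  ✓
Σlᵢ = 10 ⇒ even  ✓

none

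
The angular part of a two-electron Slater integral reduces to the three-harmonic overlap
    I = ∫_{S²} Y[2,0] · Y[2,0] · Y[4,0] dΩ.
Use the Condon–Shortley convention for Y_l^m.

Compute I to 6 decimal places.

m-sum 0 ✓  L=8 even ✓  0≤4≤4 ✓
Π(2lᵢ+1) = 5×5×9 = 225
triangle coeff Δ(2,2,4) = 1/630
Σ_t [0,0]: t=0:+1/16 = 1/16
(3j)²=2/35 [(2 2 4; 0 0 0)], sign=+1
(m-triple is (0,0,0) — same symbol as above.)
⇒ 4πI² = 36/49
I = (+1)√(36/49/(4π)) = 0.24179554

0.241796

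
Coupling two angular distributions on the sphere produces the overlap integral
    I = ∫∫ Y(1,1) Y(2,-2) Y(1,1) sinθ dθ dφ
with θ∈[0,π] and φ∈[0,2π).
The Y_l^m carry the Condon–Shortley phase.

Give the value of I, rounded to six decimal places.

0.309019

Rules hold: Σm=0, L=4 even, 1≤1≤3.
N = 3·5·3 = 45
Δ = 2!·0!·2!/5! = 1/30
Racah Σ t=1..1: t=1:−1/1 = -1/1
⇒ 3j(1 2 1; 0 0 0)² = 2/15, sgn +1
Racah Σ t=0..0: t=0:+1/4 = 1/4
⇒ 3j(1 2 1; 1 -2 1)² = 1/5, sgn +1
4πI² = N·(3j₀)²·(3jₘ)² = 6/5
I = +1·√(1.2/4π) = 0.30901936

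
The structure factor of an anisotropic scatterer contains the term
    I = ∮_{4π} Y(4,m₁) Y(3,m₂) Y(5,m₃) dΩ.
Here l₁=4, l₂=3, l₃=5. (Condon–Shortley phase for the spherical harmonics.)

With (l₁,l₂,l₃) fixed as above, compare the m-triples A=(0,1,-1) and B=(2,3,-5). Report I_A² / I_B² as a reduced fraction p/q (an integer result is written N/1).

Same 4,3,5: normalisation and zero-m 3j drop out of the ratio.
A: Δ: 2! 6! 4! / 13! → 1/180180; sum: t=0:+1/2304 t=1:−1/216 t=2:+1/384 = -11/6912; 3j²(4 3 5; 0 1 -1) = Δ·Π!·Σ² = 11/1638  (sign -1)
B: Δ: 2! 6! 4! / 13! → 1/180180; sum: t=2:+1/34560 = 1/34560; 3j²(4 3 5; 2 3 -5) = Δ·Π!·Σ² = 5/286  (sign +1)
I_A²/I_B² = (11/1638)/(5/286) = 121/315

121/315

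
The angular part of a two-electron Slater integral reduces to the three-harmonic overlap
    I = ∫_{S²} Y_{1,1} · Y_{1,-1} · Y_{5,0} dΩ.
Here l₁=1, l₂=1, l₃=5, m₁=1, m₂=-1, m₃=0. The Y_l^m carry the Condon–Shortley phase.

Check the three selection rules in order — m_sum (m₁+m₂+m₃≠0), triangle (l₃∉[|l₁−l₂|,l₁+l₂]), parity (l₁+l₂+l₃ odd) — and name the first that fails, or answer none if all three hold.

azimuthal sum: 1 − 1 + 0 = 0  ✓
0 ≤ 5 ≤ 2 (triangle on l)  ✗
L = 1 + 1 + 5 = 7 (odd)

triangle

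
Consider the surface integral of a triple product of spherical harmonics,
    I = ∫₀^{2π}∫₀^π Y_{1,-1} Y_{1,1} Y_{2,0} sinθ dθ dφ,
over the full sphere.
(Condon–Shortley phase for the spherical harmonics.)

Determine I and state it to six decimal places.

Rules hold: Σm=0, L=4 even, 0≤2≤2.
N = 3·3·5 = 45
Δ = 0!·2!·2!/5! = 1/30
Racah Σ t=0..0: t=0:+1/1 = 1/1
⇒ 3j(1 1 2; 0 0 0)² = 2/15, sgn +1
Racah Σ t=0..0: t=0:+1/4 = 1/4
⇒ 3j(1 1 2; -1 1 0)² = 1/30, sgn +1
4πI² = N·(3j₀)²·(3jₘ)² = 1/5
I = +1·√(0.2/4π) = 0.12615663

0.126157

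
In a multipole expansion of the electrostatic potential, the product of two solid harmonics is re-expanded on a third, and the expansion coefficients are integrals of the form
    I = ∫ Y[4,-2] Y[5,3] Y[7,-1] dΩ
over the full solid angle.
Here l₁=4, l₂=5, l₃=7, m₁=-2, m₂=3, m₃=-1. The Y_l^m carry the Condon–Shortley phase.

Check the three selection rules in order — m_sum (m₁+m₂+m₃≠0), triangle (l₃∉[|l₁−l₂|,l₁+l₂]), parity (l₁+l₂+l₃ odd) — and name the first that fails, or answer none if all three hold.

Σmᵢ = 0  ✓
l₃∈[|l₁−l₂|,l₁+l₂]=[1,9], have l₃=7  ✓
Σlᵢ = 16 ⇒ even  ✓

none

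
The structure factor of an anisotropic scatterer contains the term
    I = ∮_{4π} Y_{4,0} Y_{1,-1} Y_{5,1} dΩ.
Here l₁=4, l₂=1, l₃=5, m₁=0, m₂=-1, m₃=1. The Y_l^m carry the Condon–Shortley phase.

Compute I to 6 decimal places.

-0.190188

Checks pass: Σm=0; 10 even; l₃=5∈[3,5].
(2·4+1)(2·1+1)(2·5+1) = 297
Δ: 0! 8! 2! / 11! → 1/495
sum: t=0:+1/576 = 1/576
3j²(4 1 5; 0 0 0) = Δ·Π!·Σ² = 5/99  (sign -1)
sum: t=0:+1/1152 = 1/1152
3j²(4 1 5; 0 -1 1) = Δ·Π!·Σ² = 1/33  (sign +1)
combine: 4πI² = 297·5/99·1/33 = 5/11
take √, sign -1: I = -0.19018827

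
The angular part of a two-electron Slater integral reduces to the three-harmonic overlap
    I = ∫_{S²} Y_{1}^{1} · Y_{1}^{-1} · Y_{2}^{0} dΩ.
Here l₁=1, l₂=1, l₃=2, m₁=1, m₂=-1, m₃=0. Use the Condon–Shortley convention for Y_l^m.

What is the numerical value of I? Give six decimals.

0.126157

m-sum 0 ✓  L=4 even ✓  0≤2≤2 ✓
Π(2lᵢ+1) = 3×3×5 = 45
triangle coeff Δ(1,1,2) = 1/30
Σ_t [0,0]: t=0:+1/1 = 1/1
(3j)²=2/15 [(1 1 2; 0 0 0)], sign=+1
Σ_t [0,0]: t=0:+1/4 = 1/4
(3j)²=1/30 [(1 1 2; 1 -1 0)], sign=+1
⇒ 4πI² = 1/5
I = (+1)√(1/5/(4π)) = 0.12615663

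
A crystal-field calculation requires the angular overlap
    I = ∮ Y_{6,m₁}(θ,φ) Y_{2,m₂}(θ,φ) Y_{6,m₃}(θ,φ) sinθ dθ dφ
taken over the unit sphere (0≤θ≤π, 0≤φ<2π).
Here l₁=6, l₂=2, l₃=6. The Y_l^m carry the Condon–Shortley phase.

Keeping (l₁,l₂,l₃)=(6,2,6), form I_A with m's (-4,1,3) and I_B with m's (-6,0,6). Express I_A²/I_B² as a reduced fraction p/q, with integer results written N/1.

Same 6,2,6: normalisation and zero-m 3j drop out of the ratio.
A: Δ: 2! 10! 2! / 15! → 1/90090; sum: t=1:−1/725760 t=2:+1/161280 = 1/207360; 3j²(6 2 6; -4 1 3) = Δ·Π!·Σ² = 7/286  (sign -1)
B: Δ: 2! 10! 2! / 15! → 1/90090; sum: t=2:+1/14515200 = 1/14515200; 3j²(6 2 6; -6 0 6) = Δ·Π!·Σ² = 22/455  (sign +1)
I_A²/I_B² = (7/286)/(22/455) = 245/484

245/484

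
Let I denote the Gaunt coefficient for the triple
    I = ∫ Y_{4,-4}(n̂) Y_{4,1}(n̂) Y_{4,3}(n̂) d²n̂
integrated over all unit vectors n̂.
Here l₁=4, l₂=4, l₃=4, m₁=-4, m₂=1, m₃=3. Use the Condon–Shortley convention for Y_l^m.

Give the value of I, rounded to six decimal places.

Rules hold: Σm=0, L=12 even, 0≤4≤8.
N = 9·9·9 = 729
Δ = 4!·4!·4!/13! = 1/450450
Racah Σ t=0..4: t=0:+1/13824 t=1:−1/216 t=2:+1/64 t=3:−1/216 t=4:+1/13824 = 5/768
⇒ 3j(4 4 4; 0 0 0)² = 18/1001, sgn +1
Racah Σ t=4..4: t=4:+1/3456 = 1/3456
⇒ 3j(4 4 4; -4 1 3)² = 35/1287, sgn -1
4πI² = N·(3j₀)²·(3jₘ)² = 7290/20449
I = -1·√(0.356497/4π) = -0.16843130

-0.168431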